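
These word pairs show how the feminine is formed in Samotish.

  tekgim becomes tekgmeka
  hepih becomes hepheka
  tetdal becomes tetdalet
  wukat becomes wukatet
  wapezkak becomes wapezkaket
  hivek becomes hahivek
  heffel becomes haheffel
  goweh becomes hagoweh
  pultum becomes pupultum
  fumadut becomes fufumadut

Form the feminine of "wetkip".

wetkpeka

wapezkak and hivek both end in -k yet inflect differently (wapezkaket, hahivek), so the final letter is not what conditions the rule; the last vowel is.
"wetkip" has last vowel 'i'. The stems whose last vowel is 'i' (tekgim → tekgmeka, hepih → hepheka) delete the last vowel and add -eka.
So wetkip → wetkpeka.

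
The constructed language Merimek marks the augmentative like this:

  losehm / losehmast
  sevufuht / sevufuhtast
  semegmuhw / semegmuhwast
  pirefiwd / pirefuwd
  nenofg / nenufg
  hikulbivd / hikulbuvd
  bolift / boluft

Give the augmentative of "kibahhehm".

"kibahhehm" has second-to-last letter 'h'. The stems whose second-to-last letter is 'h' (losehm → losehmast, sevufuht → sevufuhtast, semegmuhw → semegmuhwast) add -ast.
The other pattern: stems whose second-to-last letter is 'f', 'v' or 'w' change the last vowel to 'u'.
So kibahhehm → kibahhehmast.

kibahhehmast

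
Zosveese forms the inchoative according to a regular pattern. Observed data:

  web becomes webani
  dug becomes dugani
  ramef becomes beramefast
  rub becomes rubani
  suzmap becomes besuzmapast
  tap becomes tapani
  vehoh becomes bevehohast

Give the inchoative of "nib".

"nib" has 1 vowel. The stems with 1 vowel (web → webani, tap → tapani, dug → dugani) add -ani.
The other pattern: stems with 2 vowels add be- … -ast around the stem.
So nib → nibani.

nibani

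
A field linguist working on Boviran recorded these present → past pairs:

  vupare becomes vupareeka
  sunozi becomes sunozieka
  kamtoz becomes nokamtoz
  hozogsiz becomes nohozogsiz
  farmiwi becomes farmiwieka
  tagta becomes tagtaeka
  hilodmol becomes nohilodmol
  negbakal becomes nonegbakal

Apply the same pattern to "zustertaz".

nozustertaz

tagta and negbakal both have last vowel 'a' yet inflect differently (tagtaeka, nonegbakal), so the last vowel is not what conditions the rule; whether the stem ends in a vowel or a consonant is.
"zustertaz" ends in a consonant. The stems ending in a consonant (negbakal → nonegbakal, kamtoz → nokamtoz, hozogsiz → nohozogsiz) add the prefix no-.
So zustertaz → nozustertaz.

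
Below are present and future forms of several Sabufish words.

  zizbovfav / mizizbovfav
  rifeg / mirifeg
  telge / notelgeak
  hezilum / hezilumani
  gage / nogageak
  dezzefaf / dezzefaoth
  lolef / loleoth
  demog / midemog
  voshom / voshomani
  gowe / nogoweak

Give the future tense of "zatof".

telge and lolef both have last vowel 'e' yet inflect differently (notelgeak, loleoth), so the last vowel is not what conditions the rule; the final letter is.
"zatof" ends in -f. The stems ending in -f (lolef → loleoth, dezzefaf → dezzefaoth) drop the final letter and add -oth.
So zatof → zatooth.

zatooth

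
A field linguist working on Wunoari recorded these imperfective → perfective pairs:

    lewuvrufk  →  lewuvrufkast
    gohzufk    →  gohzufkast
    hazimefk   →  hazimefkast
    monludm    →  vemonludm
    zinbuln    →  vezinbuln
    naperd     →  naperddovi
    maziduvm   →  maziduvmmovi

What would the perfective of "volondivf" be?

volondivffovi

"volondivf" has second-to-last letter 'v'. The one such stem in the data (maziduvm → maziduvmmovi) doubles the final consonant and adds -ovi (as does naperd), so the same rule applies.
The other patterns: stems whose second-to-last letter is 'f' add -ast; stems whose second-to-last letter is 'd' or 'l' add the prefix ve-.
So volondivf → volondivffovi.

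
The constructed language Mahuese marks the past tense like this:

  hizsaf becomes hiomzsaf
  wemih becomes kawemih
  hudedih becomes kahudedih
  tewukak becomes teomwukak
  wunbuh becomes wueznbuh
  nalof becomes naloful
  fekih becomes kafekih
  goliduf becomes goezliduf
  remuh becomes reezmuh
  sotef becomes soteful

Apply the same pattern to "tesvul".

"tesvul" has last vowel 'u'. The stems whose last vowel is 'u' (goliduf → goezliduf, wunbuh → wueznbuh, remuh → reezmuh) insert -ez- after the first vowel.
So tesvul → teezsvul.

teezsvul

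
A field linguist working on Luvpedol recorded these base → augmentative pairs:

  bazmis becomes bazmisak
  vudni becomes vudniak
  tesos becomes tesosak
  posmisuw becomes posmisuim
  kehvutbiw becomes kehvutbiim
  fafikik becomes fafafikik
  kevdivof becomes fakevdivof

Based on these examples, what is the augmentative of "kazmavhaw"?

kazmavhaim

bazmis and kehvutbiw both have last vowel 'i' yet inflect differently (bazmisak, kehvutbiim), so the last vowel is not what conditions the rule; the final letter is.
"kazmavhaw" ends in -w. The stems ending in -w (posmisuw → posmisuim, kehvutbiw → kehvutbiim) drop the final letter and add -im.
The other patterns: stems ending in -i or -s add -ak; stems ending in -f or -k add the prefix fa-.
So kazmavhaw → kazmavhaim.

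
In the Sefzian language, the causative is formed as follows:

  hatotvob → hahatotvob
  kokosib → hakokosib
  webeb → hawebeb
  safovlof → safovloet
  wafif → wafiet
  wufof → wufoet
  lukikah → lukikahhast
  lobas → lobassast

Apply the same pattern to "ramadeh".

hatotvob and safovlof both have last vowel 'o' yet inflect differently (hahatotvob, safovloet), so the last vowel is not what conditions the rule; the final letter is.
"ramadeh" ends in -h. The one such stem in the data (lukikah → lukikahhast) doubles the final consonant and adds -ast (as does lobas), so the same rule applies.
The other patterns: stems ending in -b add the prefix ha-; stems ending in -f drop the final letter and add -et.
So ramadeh → ramadehhast.

ramadehhast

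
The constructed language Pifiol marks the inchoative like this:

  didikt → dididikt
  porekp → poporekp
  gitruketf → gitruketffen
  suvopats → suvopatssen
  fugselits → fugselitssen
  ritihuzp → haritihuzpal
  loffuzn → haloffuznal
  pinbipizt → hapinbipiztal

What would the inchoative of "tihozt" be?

porekp and ritihuzp both end in -p yet inflect differently (poporekp, haritihuzpal), so the final letter is not what conditions the rule; the second-to-last letter is.
"tihozt" has second-to-last letter 'z'. The stems whose second-to-last letter is 'z' (ritihuzp → haritihuzpal, loffuzn → haloffuznal, pinbipizt → hapinbipiztal) add ha- … -al around the stem.
The other patterns: stems whose second-to-last letter is 'k' repeat the first consonant+vowel as a prefix; stems whose second-to-last letter is 't' double the final consonant and add -en.
So tihozt → hatihoztal.

hatihoztal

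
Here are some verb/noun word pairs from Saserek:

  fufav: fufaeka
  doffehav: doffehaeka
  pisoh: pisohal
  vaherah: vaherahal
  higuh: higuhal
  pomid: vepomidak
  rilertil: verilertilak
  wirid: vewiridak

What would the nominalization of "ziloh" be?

zilohal

"ziloh" ends in -h. The stems ending in -h (pisoh → pisohal, vaherah → vaherahal, higuh → higuhal) add -al.
So ziloh → zilohal.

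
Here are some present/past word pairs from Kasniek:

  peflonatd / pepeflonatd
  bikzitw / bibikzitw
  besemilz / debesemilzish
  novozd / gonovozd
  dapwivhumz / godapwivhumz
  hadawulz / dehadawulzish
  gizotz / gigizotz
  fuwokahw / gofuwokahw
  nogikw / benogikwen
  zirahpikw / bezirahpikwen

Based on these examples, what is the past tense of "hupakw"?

behupakwen

"hupakw" has second-to-last letter 'k'. The stems whose second-to-last letter is 'k' (nogikw → benogikwen, zirahpikw → bezirahpikwen) add be- … -en around the stem.
The other patterns: stems whose second-to-last letter is 'l' add de- … -ish around the stem; stems whose second-to-last letter is 't' repeat the first consonant+vowel as a prefix; stems whose second-to-last letter is 'h', 'm' or 'z' add the prefix go-.
So hupakw → behupakwen.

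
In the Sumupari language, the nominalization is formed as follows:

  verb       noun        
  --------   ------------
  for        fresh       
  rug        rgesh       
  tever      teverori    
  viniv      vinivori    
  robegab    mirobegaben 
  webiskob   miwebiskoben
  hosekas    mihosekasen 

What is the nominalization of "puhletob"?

for and tever both end in -r yet inflect differently (fresh, teverori), so the final letter is not what conditions the rule; the number of vowels is.
"puhletob" has 3 vowels. The stems with 3 vowels (robegab → mirobegaben, webiskob → miwebiskoben, hosekas → mihosekasen) add mi- … -en around the stem.
So puhletob → mipuhletoben.

mipuhletoben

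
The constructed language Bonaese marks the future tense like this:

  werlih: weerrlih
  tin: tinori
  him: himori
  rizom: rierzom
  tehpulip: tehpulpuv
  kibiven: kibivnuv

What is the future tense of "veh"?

"veh" has 1 vowel. The stems with 1 vowel (tin → tinori, him → himori) add -ori.
The other patterns: stems with 2 vowels insert -er- after the first vowel; stems with 3 vowels delete the last vowel and add -uv.
So veh → vehori.

vehori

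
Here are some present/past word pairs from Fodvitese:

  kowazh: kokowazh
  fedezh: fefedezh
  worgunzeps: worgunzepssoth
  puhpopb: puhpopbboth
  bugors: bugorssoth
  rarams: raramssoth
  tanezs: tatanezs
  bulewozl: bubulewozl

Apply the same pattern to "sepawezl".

"sepawezl" has second-to-last letter 'z'. The stems whose second-to-last letter is 'z' (tanezs → tatanezs, kowazh → kokowazh, fedezh → fefedezh) repeat the first consonant+vowel as a prefix.
So sepawezl → sesepawezl.

sesepawezl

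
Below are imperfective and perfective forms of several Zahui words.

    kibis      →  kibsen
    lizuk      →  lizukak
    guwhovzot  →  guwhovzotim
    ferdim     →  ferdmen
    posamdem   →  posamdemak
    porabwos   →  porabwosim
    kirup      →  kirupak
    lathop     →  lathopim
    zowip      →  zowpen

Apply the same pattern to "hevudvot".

hevudvotim

"hevudvot" has last vowel 'o'. The stems whose last vowel is 'o' (porabwos → porabwosim, guwhovzot → guwhovzotim, lathop → lathopim) add -im.
So hevudvot → hevudvotim.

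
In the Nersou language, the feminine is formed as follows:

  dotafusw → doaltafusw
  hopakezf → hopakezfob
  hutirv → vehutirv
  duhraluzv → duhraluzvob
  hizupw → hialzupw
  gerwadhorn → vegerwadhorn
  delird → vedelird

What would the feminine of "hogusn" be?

hoalgusn

duhraluzv and hutirv both end in -v yet inflect differently (duhraluzvob, vehutirv), so the final letter is not what conditions the rule; the second-to-last letter is.
"hogusn" has second-to-last letter 's'. The one such stem in the data (dotafusw → doaltafusw) inserts -al- after the first vowel (as does hizupw), so the same rule applies.
The other patterns: stems whose second-to-last letter is 'z' add -ob; stems whose second-to-last letter is 'r' add the prefix ve-.
So hogusn → hoalgusn.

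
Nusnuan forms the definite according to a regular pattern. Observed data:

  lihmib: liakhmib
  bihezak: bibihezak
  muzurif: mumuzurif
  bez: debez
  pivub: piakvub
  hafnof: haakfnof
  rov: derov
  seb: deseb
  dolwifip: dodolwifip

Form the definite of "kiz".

"kiz" has 1 vowel. The stems with 1 vowel (rov → derov, seb → deseb, bez → debez) add the prefix de-.
So kiz → dekiz.

dekiz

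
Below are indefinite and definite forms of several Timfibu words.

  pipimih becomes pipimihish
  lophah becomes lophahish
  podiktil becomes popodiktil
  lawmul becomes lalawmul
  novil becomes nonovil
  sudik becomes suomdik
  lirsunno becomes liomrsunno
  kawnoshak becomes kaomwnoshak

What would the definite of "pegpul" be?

pepegpul

pipimih and podiktil both have last vowel 'i' yet inflect differently (pipimihish, popodiktil), so the last vowel is not what conditions the rule; the final letter is.
"pegpul" ends in -l. The stems ending in -l (podiktil → popodiktil, lawmul → lalawmul, novil → nonovil) repeat the first consonant+vowel as a prefix.
The other patterns: stems ending in -h add -ish; stems ending in -k or -o insert -om- after the first vowel.
So pegpul → pepegpul.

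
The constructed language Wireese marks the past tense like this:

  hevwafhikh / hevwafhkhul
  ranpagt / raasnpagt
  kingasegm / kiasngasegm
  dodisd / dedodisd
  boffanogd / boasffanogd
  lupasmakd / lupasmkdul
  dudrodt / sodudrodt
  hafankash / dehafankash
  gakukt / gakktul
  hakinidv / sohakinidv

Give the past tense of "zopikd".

zopkdul

gakukt and dudrodt both end in -t yet inflect differently (gakktul, sodudrodt), so the final letter is not what conditions the rule; the second-to-last letter is.
"zopikd" has second-to-last letter 'k'. The stems whose second-to-last letter is 'k' (lupasmakd → lupasmkdul, gakukt → gakktul, hevwafhikh → hevwafhkhul) delete the last vowel and add -ul.
The other patterns: stems whose second-to-last letter is 'd' add the prefix so-; stems whose second-to-last letter is 'g' insert -as- after the first vowel; stems whose second-to-last letter is 's' add the prefix de-.
So zopikd → zopkdul.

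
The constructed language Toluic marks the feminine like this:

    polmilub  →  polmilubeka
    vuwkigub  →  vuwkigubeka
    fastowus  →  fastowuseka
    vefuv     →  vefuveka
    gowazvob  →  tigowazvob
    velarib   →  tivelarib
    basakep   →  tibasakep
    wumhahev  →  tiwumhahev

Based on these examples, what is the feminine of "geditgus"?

"geditgus" has last vowel 'u'. The stems whose last vowel is 'u' (polmilub → polmilubeka, vuwkigub → vuwkigubeka, fastowus → fastowuseka) add -eka.
So geditgus → geditguseka.

geditguseka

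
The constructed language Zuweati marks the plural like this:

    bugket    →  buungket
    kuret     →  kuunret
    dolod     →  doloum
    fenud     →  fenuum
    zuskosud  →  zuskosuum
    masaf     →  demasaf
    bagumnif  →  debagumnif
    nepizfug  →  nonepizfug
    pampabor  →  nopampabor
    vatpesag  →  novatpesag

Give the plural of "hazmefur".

nohazmefur

fenud and nepizfug both have last vowel 'u' yet inflect differently (fenuum, nonepizfug), so the last vowel is not what conditions the rule; the final letter is.
"hazmefur" ends in -r. The one such stem in the data (pampabor → nopampabor) adds the prefix no-, so the same rule applies.
So hazmefur → nohazmefur.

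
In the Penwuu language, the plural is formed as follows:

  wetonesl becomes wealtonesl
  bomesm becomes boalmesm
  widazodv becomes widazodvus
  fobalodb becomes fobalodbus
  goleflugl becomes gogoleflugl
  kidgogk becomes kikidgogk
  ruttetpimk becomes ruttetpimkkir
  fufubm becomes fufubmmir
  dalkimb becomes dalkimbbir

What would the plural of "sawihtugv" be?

sasawihtugv

wetonesl and goleflugl both end in -l yet inflect differently (wealtonesl, gogoleflugl), so the final letter is not what conditions the rule; the second-to-last letter is.
"sawihtugv" has second-to-last letter 'g'. The stems whose second-to-last letter is 'g' (goleflugl → gogoleflugl, kidgogk → kikidgogk) repeat the first consonant+vowel as a prefix.
So sawihtugv → sasawihtugv.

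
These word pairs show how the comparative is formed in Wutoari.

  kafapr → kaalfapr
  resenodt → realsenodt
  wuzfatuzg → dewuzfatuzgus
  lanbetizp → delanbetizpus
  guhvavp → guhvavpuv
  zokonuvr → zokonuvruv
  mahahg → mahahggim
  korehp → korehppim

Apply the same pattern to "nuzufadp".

lanbetizp and guhvavp both end in -p yet inflect differently (delanbetizpus, guhvavpuv), so the final letter is not what conditions the rule; the second-to-last letter is.
"nuzufadp" has second-to-last letter 'd'. The one such stem in the data (resenodt → realsenodt) inserts -al- after the first vowel (as does kafapr), so the same rule applies.
The other patterns: stems whose second-to-last letter is 'z' add de- … -us around the stem; stems whose second-to-last letter is 'v' add -uv; stems whose second-to-last letter is 'h' double the final consonant and add -im.
So nuzufadp → nualzufadp.

nualzufadp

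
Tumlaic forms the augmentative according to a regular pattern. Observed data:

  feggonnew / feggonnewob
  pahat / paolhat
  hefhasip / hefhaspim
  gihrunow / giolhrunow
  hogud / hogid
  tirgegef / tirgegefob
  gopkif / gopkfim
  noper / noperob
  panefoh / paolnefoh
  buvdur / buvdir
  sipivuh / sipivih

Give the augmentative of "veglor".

"veglor" has last vowel 'o'. The stems whose last vowel is 'o' (panefoh → paolnefoh, gihrunow → giolhrunow) insert -ol- after the first vowel.
The other patterns: stems whose last vowel is 'u' change the last vowel to 'i'; stems whose last vowel is 'i' delete the last vowel and add -im; stems whose last vowel is 'e' add -ob.
So veglor → veolglor.

veolglor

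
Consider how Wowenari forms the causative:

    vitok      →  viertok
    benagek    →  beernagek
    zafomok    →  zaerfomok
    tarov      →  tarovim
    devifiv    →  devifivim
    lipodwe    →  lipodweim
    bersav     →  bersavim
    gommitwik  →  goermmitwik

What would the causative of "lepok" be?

leerpok

vitok and tarov both have last vowel 'o' yet inflect differently (viertok, tarovim), so the last vowel is not what conditions the rule; the final letter is.
"lepok" ends in -k. The stems ending in -k (gommitwik → goermmitwik, vitok → viertok, benagek → beernagek) insert -er- after the first vowel.
The other pattern: stems ending in -e or -v add -im.
So lepok → leerpok.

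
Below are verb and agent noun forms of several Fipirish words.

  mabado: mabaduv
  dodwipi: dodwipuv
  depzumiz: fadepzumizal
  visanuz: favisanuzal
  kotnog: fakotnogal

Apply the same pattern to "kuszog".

fakuszogal

dodwipi and depzumiz both have last vowel 'i' yet inflect differently (dodwipuv, fadepzumizal), so the last vowel is not what conditions the rule; the final letter is.
"kuszog" ends in -g. The one such stem in the data (kotnog → fakotnogal) adds fa- … -al around the stem, so the same rule applies.
So kuszog → fakuszogal.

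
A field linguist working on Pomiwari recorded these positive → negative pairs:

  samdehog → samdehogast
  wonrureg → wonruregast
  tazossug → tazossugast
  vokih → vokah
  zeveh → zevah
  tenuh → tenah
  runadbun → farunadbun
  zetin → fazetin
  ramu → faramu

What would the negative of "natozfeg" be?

natozfegast

"natozfeg" ends in -g. The stems ending in -g (samdehog → samdehogast, wonrureg → wonruregast, tazossug → tazossugast) add -ast.
The other patterns: stems ending in -h change the last vowel to 'a'; stems ending in -n or -u add the prefix fa-.
So natozfeg → natozfegast.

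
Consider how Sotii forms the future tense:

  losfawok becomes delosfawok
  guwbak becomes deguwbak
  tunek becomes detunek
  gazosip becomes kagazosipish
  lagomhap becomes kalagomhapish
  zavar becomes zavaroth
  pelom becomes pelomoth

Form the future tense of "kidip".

kakidipish

"kidip" ends in -p. The stems ending in -p (gazosip → kagazosipish, lagomhap → kalagomhapish) add ka- … -ish around the stem.
So kidip → kakidipish.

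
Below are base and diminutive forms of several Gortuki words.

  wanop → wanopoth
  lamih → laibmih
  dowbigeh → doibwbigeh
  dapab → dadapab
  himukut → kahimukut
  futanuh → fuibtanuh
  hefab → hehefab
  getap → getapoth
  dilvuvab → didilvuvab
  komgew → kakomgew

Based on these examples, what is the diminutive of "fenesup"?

fenesupoth

getap and dapab both have last vowel 'a' yet inflect differently (getapoth, dadapab), so the last vowel is not what conditions the rule; the final letter is.
"fenesup" ends in -p. The stems ending in -p (wanop → wanopoth, getap → getapoth) add -oth.
The other patterns: stems ending in -h insert -ib- after the first vowel; stems ending in -b repeat the first consonant+vowel as a prefix; stems ending in -t or -w add the prefix ka-.
So fenesup → fenesupoth.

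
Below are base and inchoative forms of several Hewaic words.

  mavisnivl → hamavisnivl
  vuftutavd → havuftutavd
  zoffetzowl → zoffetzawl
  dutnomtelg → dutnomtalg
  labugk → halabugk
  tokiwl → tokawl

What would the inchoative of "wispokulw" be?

tokiwl and mavisnivl both end in -l yet inflect differently (tokawl, hamavisnivl), so the final letter is not what conditions the rule; the second-to-last letter is.
"wispokulw" has second-to-last letter 'l'. The one such stem in the data (dutnomtelg → dutnomtalg) changes the last vowel to 'a' (as do tokiwl, zoffetzowl), so the same rule applies.
So wispokulw → wispokalw.

wispokalw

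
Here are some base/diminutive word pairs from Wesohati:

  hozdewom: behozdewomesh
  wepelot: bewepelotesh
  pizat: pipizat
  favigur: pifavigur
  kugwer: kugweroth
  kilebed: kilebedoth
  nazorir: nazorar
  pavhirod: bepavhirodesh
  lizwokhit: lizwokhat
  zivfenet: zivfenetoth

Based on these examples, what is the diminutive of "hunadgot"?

behunadgotesh

pizat and lizwokhit both end in -t yet inflect differently (pipizat, lizwokhat), so the final letter is not what conditions the rule; the last vowel is.
"hunadgot" has last vowel 'o'. The stems whose last vowel is 'o' (hozdewom → behozdewomesh, wepelot → bewepelotesh, pavhirod → bepavhirodesh) add be- … -esh around the stem.
So hunadgot → behunadgotesh.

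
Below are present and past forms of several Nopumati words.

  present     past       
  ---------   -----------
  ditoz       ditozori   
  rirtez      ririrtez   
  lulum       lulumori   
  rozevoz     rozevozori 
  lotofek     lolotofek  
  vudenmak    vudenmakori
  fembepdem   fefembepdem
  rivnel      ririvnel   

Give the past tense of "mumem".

"mumem" has last vowel 'e'. The stems whose last vowel is 'e' (rivnel → ririvnel, rirtez → ririrtez, fembepdem → fefembepdem) repeat the first consonant+vowel as a prefix.
The other pattern: stems whose last vowel is 'a', 'o' or 'u' add -ori.
So mumem → mumumem.

mumumem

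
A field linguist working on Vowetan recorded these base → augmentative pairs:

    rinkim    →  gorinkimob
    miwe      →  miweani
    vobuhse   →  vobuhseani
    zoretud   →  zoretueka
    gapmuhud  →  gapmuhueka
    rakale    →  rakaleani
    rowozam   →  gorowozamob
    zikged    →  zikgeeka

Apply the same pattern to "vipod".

vipoeka

"vipod" ends in -d. The stems ending in -d (zoretud → zoretueka, gapmuhud → gapmuhueka, zikged → zikgeeka) drop the final letter and add -eka.
The other patterns: stems ending in -e add -ani; stems ending in -m add go- … -ob around the stem.
So vipod → vipoeka.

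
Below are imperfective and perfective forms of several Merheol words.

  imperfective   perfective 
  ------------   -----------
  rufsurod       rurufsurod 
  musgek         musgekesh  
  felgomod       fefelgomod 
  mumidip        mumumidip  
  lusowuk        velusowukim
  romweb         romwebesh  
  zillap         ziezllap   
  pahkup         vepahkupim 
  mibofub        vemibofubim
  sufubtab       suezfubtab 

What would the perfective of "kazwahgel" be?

kazwahgelesh

mumidip and pahkup both end in -p yet inflect differently (mumumidip, vepahkupim), so the final letter is not what conditions the rule; the last vowel is.
"kazwahgel" has last vowel 'e'. The stems whose last vowel is 'e' (romweb → romwebesh, musgek → musgekesh) add -esh.
So kazwahgel → kazwahgelesh.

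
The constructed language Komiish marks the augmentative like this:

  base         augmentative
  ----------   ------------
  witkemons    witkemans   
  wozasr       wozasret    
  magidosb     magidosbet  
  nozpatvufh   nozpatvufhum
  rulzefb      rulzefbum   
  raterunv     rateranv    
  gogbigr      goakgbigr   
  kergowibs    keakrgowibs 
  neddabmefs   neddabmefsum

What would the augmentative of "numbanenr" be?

numbananr

"numbanenr" has second-to-last letter 'n'. The stems whose second-to-last letter is 'n' (raterunv → rateranv, witkemons → witkemans) change the last vowel to 'a'.
The other patterns: stems whose second-to-last letter is 's' add -et; stems whose second-to-last letter is 'f' add -um; stems whose second-to-last letter is 'b' or 'g' insert -ak- after the first vowel.
So numbanenr → numbananr.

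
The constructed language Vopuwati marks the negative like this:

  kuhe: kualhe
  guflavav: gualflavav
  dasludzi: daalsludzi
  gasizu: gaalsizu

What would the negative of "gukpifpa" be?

Every pair shown (kuhe → kualhe, guflavav → gualflavav, dasludzi → daalsludzi, …) follows the same rule: insert -al- after the first vowel.
So gukpifpa → gualkpifpa.

gualkpifpa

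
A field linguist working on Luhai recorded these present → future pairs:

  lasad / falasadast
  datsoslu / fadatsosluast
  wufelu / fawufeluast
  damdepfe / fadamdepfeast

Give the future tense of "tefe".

fatefeast

Every pair shown (lasad → falasadast, datsoslu → fadatsosluast, wufelu → fawufeluast, …) follows the same rule: add fa- … -ast around the stem.
So tefe → fatefeast.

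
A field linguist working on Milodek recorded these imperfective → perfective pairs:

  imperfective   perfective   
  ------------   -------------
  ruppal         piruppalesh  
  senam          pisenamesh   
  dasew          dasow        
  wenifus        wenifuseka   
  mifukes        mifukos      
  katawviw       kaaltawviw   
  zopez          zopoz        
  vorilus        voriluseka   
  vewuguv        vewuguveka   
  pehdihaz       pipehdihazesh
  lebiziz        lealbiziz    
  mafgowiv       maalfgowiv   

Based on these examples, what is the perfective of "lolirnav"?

vorilus and mifukes both end in -s yet inflect differently (voriluseka, mifukos), so the final letter is not what conditions the rule; the last vowel is.
"lolirnav" has last vowel 'a'. The stems whose last vowel is 'a' (ruppal → piruppalesh, pehdihaz → pipehdihazesh, senam → pisenamesh) add pi- … -esh around the stem.
The other patterns: stems whose last vowel is 'u' add -eka; stems whose last vowel is 'e' change the last vowel to 'o'; stems whose last vowel is 'i' insert -al- after the first vowel.
So lolirnav → pilolirnavesh.

pilolirnavesh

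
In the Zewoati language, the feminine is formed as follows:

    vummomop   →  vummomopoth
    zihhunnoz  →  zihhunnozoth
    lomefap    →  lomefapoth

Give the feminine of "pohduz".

pohduzoth

Every pair shown (vummomop → vummomopoth, zihhunnoz → zihhunnozoth, lomefap → lomefapoth) follows the same rule: add -oth.
So pohduz → pohduzoth.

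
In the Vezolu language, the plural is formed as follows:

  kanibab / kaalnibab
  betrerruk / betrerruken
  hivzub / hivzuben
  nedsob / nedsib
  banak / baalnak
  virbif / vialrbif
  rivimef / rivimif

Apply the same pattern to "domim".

betrerruk and banak both end in -k yet inflect differently (betrerruken, baalnak), so the final letter is not what conditions the rule; the last vowel is.
"domim" has last vowel 'i'. The one such stem in the data (virbif → vialrbif) inserts -al- after the first vowel (as do banak, kanibab), so the same rule applies.
So domim → doalmim.

doalmim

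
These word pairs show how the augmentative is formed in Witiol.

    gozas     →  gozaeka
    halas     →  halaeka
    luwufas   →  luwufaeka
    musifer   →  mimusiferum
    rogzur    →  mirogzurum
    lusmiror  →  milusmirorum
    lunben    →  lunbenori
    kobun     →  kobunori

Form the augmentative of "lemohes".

"lemohes" ends in -s. The stems ending in -s (gozas → gozaeka, halas → halaeka, luwufas → luwufaeka) drop the final letter and add -eka.
The other patterns: stems ending in -r add mi- … -um around the stem; stems ending in -n add -ori.
So lemohes → lemoheeka.

lemoheeka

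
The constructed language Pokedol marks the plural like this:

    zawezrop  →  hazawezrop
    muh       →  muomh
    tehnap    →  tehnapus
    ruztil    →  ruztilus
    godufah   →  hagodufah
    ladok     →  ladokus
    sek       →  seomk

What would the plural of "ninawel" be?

haninawel

sek and ladok both end in -k yet inflect differently (seomk, ladokus), so the final letter is not what conditions the rule; the number of vowels is.
"ninawel" has 3 vowels. The stems with 3 vowels (zawezrop → hazawezrop, godufah → hagodufah) add the prefix ha-.
The other patterns: stems with 1 vowel insert -om- after the first vowel; stems with 2 vowels add -us.
So ninawel → haninawel.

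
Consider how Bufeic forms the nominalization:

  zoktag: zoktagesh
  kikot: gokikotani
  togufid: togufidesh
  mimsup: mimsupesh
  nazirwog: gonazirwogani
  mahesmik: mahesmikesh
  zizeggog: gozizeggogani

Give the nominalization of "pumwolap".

zizeggog and zoktag both end in -g yet inflect differently (gozizeggogani, zoktagesh), so the final letter is not what conditions the rule; the last vowel is.
"pumwolap" has last vowel 'a'. The one such stem in the data (zoktag → zoktagesh) adds -esh, so the same rule applies.
The other pattern: stems whose last vowel is 'o' add go- … -ani around the stem.
So pumwolap → pumwolapesh.

pumwolapesh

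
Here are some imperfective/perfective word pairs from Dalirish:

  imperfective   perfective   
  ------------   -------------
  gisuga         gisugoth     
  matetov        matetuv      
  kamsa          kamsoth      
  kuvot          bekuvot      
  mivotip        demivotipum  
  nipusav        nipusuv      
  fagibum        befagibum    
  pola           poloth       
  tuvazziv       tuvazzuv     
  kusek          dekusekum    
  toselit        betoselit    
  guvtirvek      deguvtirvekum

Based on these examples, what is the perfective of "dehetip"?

dedehetipum

nipusav and kamsa both have last vowel 'a' yet inflect differently (nipusuv, kamsoth), so the last vowel is not what conditions the rule; the final letter is.
"dehetip" ends in -p. The one such stem in the data (mivotip → demivotipum) adds de- … -um around the stem, so the same rule applies.
So dehetip → dedehetipum.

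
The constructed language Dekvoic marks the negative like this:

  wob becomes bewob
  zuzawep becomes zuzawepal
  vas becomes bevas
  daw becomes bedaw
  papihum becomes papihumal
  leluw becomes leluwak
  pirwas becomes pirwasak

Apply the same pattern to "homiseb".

homisebal

"homiseb" has 3 vowels. The stems with 3 vowels (zuzawep → zuzawepal, papihum → papihumal) add -al.
The other patterns: stems with 1 vowel add the prefix be-; stems with 2 vowels add -ak.
So homiseb → homisebal.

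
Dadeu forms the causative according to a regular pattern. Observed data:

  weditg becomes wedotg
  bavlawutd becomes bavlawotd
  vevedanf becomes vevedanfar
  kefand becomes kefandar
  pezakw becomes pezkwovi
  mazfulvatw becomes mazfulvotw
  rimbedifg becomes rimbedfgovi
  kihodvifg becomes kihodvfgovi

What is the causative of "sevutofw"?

sevutfwovi

kefand and bavlawutd both end in -d yet inflect differently (kefandar, bavlawotd), so the final letter is not what conditions the rule; the second-to-last letter is.
"sevutofw" has second-to-last letter 'f'. The stems whose second-to-last letter is 'f' (kihodvifg → kihodvfgovi, rimbedifg → rimbedfgovi) delete the last vowel and add -ovi.
The other patterns: stems whose second-to-last letter is 'n' add -ar; stems whose second-to-last letter is 't' change the last vowel to 'o'.
So sevutofw → sevutfwovi.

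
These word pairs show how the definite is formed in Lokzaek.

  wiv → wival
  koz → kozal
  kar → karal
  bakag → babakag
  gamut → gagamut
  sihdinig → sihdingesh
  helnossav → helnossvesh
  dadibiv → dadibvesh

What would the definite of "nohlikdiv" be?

bakag and sihdinig both end in -g yet inflect differently (babakag, sihdingesh), so the final letter is not what conditions the rule; the number of vowels is.
"nohlikdiv" has 3 vowels. The stems with 3 vowels (sihdinig → sihdingesh, helnossav → helnossvesh, dadibiv → dadibvesh) delete the last vowel and add -esh.
The other patterns: stems with 1 vowel add -al; stems with 2 vowels repeat the first consonant+vowel as a prefix.
So nohlikdiv → nohlikdvesh.

nohlikdvesh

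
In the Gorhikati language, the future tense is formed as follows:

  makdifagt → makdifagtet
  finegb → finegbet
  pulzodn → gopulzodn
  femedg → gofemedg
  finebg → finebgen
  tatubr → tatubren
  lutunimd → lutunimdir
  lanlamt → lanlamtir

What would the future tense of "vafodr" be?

femedg and finebg both end in -g yet inflect differently (gofemedg, finebgen), so the final letter is not what conditions the rule; the second-to-last letter is.
"vafodr" has second-to-last letter 'd'. The stems whose second-to-last letter is 'd' (pulzodn → gopulzodn, femedg → gofemedg) add the prefix go-.
The other patterns: stems whose second-to-last letter is 'g' add -et; stems whose second-to-last letter is 'b' add -en; stems whose second-to-last letter is 'm' add -ir.
So vafodr → govafodr.

govafodr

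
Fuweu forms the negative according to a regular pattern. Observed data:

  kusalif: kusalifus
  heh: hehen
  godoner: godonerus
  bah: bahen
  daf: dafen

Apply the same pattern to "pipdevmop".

pipdevmopus

daf and kusalif both end in -f yet inflect differently (dafen, kusalifus), so the final letter is not what conditions the rule; the number of vowels is.
"pipdevmop" has 3 vowels. The stems with 3 vowels (kusalif → kusalifus, godoner → godonerus) add -us.
The other pattern: stems with 1 vowel add -en.
So pipdevmop → pipdevmopus.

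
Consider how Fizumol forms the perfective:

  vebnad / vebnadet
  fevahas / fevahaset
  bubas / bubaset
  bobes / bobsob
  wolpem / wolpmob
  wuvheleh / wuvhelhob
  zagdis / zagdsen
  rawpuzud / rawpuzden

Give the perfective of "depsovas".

fevahas and bobes both end in -s yet inflect differently (fevahaset, bobsob), so the final letter is not what conditions the rule; the last vowel is.
"depsovas" has last vowel 'a'. The stems whose last vowel is 'a' (vebnad → vebnadet, fevahas → fevahaset, bubas → bubaset) add -et.
The other patterns: stems whose last vowel is 'e' delete the last vowel and add -ob; stems whose last vowel is 'i' or 'u' delete the last vowel and add -en.
So depsovas → depsovaset.

depsovaset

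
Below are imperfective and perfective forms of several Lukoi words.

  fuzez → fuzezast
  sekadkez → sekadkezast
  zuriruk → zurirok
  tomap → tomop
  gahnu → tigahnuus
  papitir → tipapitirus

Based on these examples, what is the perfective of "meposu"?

timeposuus

zuriruk and gahnu both have last vowel 'u' yet inflect differently (zurirok, tigahnuus), so the last vowel is not what conditions the rule; the final letter is.
"meposu" ends in -u. The one such stem in the data (gahnu → tigahnuus) adds ti- … -us around the stem, so the same rule applies.
The other patterns: stems ending in -z add -ast; stems ending in -k or -p change the last vowel to 'o'.
So meposu → timeposuus.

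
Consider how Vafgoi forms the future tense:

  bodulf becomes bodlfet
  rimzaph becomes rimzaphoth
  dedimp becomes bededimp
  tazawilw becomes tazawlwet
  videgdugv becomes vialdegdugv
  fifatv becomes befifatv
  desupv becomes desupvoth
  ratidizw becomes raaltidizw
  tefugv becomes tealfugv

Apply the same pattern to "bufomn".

bebufomn

desupv and tefugv both end in -v yet inflect differently (desupvoth, tealfugv), so the final letter is not what conditions the rule; the second-to-last letter is.
"bufomn" has second-to-last letter 'm'. The one such stem in the data (dedimp → bededimp) adds the prefix be-, so the same rule applies.
So bufomn → bebufomn.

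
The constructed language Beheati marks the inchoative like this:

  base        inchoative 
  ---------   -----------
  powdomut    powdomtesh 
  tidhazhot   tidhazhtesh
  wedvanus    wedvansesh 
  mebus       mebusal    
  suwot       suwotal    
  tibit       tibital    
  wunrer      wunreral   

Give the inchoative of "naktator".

wedvanus and mebus both end in -s yet inflect differently (wedvansesh, mebusal), so the final letter is not what conditions the rule; the number of vowels is.
"naktator" has 3 vowels. The stems with 3 vowels (powdomut → powdomtesh, tidhazhot → tidhazhtesh, wedvanus → wedvansesh) delete the last vowel and add -esh.
So naktator → naktatresh.

naktatresh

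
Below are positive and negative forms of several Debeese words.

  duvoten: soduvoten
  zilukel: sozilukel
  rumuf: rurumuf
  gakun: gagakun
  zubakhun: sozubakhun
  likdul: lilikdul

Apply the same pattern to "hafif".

"hafif" has 2 vowels. The stems with 2 vowels (gakun → gagakun, rumuf → rurumuf, likdul → lilikdul) repeat the first consonant+vowel as a prefix.
So hafif → hahafif.

hahafif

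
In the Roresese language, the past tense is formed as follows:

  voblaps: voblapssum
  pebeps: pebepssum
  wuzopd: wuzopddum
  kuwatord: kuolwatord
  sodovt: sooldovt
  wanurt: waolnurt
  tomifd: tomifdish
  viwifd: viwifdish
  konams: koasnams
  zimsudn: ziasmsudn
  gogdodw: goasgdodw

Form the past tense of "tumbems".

tuasmbems

wuzopd and kuwatord both end in -d yet inflect differently (wuzopddum, kuolwatord), so the final letter is not what conditions the rule; the second-to-last letter is.
"tumbems" has second-to-last letter 'm'. The one such stem in the data (konams → koasnams) inserts -as- after the first vowel (as do zimsudn, gogdodw), so the same rule applies.
The other patterns: stems whose second-to-last letter is 'p' double the final consonant and add -um; stems whose second-to-last letter is 'r' or 'v' insert -ol- after the first vowel; stems whose second-to-last letter is 'f' add -ish.
So tumbems → tuasmbems.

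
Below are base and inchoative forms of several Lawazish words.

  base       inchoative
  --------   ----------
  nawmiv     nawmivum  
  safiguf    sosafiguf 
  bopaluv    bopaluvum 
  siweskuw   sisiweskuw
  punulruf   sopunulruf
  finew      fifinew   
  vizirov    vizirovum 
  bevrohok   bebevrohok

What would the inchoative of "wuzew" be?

punulruf and bopaluv both have last vowel 'u' yet inflect differently (sopunulruf, bopaluvum), so the last vowel is not what conditions the rule; the final letter is.
"wuzew" ends in -w. The stems ending in -w (finew → fifinew, siweskuw → sisiweskuw) repeat the first consonant+vowel as a prefix.
So wuzew → wuwuzew.

wuwuzew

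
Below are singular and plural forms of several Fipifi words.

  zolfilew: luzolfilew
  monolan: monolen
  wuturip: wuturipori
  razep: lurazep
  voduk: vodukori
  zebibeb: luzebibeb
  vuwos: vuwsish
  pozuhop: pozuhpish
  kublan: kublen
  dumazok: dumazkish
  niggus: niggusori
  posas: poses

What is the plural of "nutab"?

"nutab" has last vowel 'a'. The stems whose last vowel is 'a' (kublan → kublen, posas → poses, monolan → monolen) change the last vowel to 'e'.
The other patterns: stems whose last vowel is 'i' or 'u' add -ori; stems whose last vowel is 'o' delete the last vowel and add -ish; stems whose last vowel is 'e' add the prefix lu-.
So nutab → nuteb.

nuteb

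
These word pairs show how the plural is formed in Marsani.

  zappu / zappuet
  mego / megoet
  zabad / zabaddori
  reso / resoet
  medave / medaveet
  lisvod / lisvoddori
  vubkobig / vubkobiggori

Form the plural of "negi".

lisvod and mego both have last vowel 'o' yet inflect differently (lisvoddori, megoet), so the last vowel is not what conditions the rule; whether the stem ends in a vowel or a consonant is.
"negi" ends in a vowel. The stems ending in a vowel (medave → medaveet, zappu → zappuet, mego → megoet) add -et.
The other pattern: stems ending in a consonant double the final consonant and add -ori.
So negi → negiet.

negiet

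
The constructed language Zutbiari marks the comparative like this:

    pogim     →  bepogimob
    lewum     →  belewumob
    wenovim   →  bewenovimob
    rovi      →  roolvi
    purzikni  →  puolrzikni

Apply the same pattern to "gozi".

goolzi

pogim and rovi both have last vowel 'i' yet inflect differently (bepogimob, roolvi), so the last vowel is not what conditions the rule; the final letter is.
"gozi" ends in -i. The stems ending in -i (rovi → roolvi, purzikni → puolrzikni) insert -ol- after the first vowel.
The other pattern: stems ending in -m add be- … -ob around the stem.
So gozi → goolzi.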